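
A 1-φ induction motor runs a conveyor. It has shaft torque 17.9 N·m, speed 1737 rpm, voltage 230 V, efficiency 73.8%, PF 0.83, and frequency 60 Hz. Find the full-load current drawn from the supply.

ω = 2π×1737/60 = 181.9 rad/s; P_out = τω = 17.9 × 181.9 = 3256 W
P_in = P_out / η = 3256 / 0.738 = 4412 W
I = P_in / (V·cosφ) = 4412 / (230 × 0.83) = 23.1 A

23.1 A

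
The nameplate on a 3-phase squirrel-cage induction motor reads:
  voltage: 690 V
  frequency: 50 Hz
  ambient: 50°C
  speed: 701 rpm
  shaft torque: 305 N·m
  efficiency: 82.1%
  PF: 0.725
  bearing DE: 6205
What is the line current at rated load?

31.5 A

ω = 2π×701/60 = 73.41 rad/s; P_out = τω = 305 × 73.41 = 22390 W
P_in = P_out / η = 22390 / 0.821 = 27272 W
I_L = P_in / (√3·V_L·cosφ) = 27272 / (1.732 × 690 × 0.725) = 31.5 A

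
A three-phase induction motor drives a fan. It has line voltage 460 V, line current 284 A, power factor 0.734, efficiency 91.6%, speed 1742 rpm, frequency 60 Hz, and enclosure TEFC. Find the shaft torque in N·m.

834 N·m

P_in = √3·V·I·cosφ = 1.732 × 460 × 284 × 0.734 = 166081 W
P_out = η·P_in = 0.916 × 166081 = 152130 W
n = 1742 rpm
ω = 2π×1742/60 = 182.4 rad/s
τ = P_out/ω = 152130/182.4 = 834 N·m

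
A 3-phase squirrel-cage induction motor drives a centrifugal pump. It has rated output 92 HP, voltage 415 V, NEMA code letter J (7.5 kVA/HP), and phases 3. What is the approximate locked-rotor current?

960 A

S_LR = 7.5 × 92 = 690 kVA
I_LR = S_LR/(√3·V_L) = 690000/(1.732×415) = 960 A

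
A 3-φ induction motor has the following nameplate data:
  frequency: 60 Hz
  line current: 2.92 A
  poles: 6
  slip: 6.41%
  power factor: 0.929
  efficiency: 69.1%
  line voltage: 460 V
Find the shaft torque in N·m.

P_in = √3·V·I·cosφ = 1.732 × 460 × 2.92 × 0.929 = 2161 W
P_out = η·P_in = 0.691 × 2161 = 1493 W
n_s = 120×60/6 = 1200 rpm; n = 1200×(1−0.0641) = 1123 rpm
ω = 2π×1123/60 = 117.6 rad/s
τ = P_out/ω = 1493/117.6 = 12.7 N·m

12.7 N·m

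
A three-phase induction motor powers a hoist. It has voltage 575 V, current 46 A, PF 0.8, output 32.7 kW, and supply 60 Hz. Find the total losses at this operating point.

3950 W

P_in = √3·V·I·cosφ = 1.732×575×46×0.8 = 36649 W
P_out = 32700 W
Losses = P_in − P_out = 36649 − 32700 = 3949 W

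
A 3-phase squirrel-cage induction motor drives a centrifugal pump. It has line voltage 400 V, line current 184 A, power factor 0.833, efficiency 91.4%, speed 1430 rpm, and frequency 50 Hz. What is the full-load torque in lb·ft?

P_in = √3·V·I·cosφ = 1.732 × 400 × 184 × 0.833 = 106187 W
P_out = η·P_in = 0.914 × 106187 = 97055 W
n = 1430 rpm
ω = 2π×1430/60 = 149.7 rad/s
τ = P_out/ω = 97055/149.7 = 648.3 N·m
In lb·ft: 648.3/1.356 = 478 lb·ft

478 lb·ft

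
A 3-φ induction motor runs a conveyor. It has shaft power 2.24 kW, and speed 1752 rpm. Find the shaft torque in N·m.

12.2 N·m

ω = 2π × 1752/60 = 183.5 rad/s
τ = P/ω = 2240/183.5 = 12.2 N·m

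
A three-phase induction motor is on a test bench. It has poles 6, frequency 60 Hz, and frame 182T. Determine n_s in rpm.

1200 rpm

n_s = 120f/p = 120×60/6 = 1200 rpm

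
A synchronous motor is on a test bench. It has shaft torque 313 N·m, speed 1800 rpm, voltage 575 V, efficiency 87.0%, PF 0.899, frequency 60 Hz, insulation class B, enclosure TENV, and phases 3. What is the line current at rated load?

75.7 A

ω = 2π×1800/60 = 188.5 rad/s; P_out = τω = 313 × 188.5 = 59001 W
P_in = P_out / η = 59001 / 0.870 = 67817 W
I_L = P_in / (√3·V_L·cosφ) = 67817 / (1.732 × 575 × 0.899) = 75.7 A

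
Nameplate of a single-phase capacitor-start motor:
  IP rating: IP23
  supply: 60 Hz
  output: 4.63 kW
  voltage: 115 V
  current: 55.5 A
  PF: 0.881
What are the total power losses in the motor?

P_in = V·I·cosφ = 115×55.5×0.881 = 5623 W
P_out = 4630 W
Losses = P_in − P_out = 5623 − 4630 = 993 W

993 W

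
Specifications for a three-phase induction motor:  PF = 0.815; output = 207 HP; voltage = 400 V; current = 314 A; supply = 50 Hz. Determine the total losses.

P_in = √3·V·I·cosφ = 1.732×400×314×0.815 = 177294 W
P_out = 207×746 = 154422 W
Losses = P_in − P_out = 177294 − 154422 = 22872 W

22.9 kW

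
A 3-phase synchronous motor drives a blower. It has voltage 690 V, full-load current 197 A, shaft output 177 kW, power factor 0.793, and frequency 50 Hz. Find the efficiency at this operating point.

P_out = 177 kW = 177000 W
P_in = √3·V_L·I_L·cosφ = 1.732 × 690 × 197 × 0.793 = 186697 W
η = P_out / P_in = 177000 / 186697 = 0.948 = 94.8%

94.8 %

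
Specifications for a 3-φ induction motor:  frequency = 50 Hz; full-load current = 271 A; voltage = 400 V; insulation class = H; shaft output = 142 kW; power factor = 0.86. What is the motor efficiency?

P_out = 142 kW = 142000 W
P_in = √3·V_L·I_L·cosφ = 1.732 × 400 × 271 × 0.86 = 161464 W
η = P_out / P_in = 142000 / 161464 = 0.879 = 87.9%

87.9 %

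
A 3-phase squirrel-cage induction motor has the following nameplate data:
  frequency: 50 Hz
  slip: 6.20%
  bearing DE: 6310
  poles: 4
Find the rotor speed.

1407 rpm

n_s = 120f/p = 120×50/4 = 1500 rpm
n = n_s(1 − s) = 1500 × (1 − 0.062) = 1407 rpm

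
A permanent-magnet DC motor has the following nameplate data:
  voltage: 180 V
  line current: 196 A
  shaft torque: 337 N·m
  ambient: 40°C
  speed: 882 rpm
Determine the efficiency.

ω = 2π × 882/60 = 92.36 rad/s; P_out = τω = 337 × 92.36 = 31125 W
P_in = V·I = 180 × 196 = 35280 W
η = P_out / P_in = 31125 / 35280 = 0.882 = 88.2%

88.2 %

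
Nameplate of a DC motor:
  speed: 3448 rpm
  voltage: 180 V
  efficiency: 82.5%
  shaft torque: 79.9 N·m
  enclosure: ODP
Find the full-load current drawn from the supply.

ω = 2π×3448/60 = 361.1 rad/s; P_out = τω = 79.9 × 361.1 = 28852 W
P_in = P_out / η = 28852 / 0.825 = 34972 W
I = P_in / V = 34972 / 180 = 194 A

194 A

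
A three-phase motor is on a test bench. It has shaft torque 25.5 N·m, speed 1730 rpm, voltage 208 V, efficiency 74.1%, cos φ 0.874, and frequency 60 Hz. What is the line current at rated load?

19.8 A

ω = 2π×1730/60 = 181.2 rad/s; P_out = τω = 25.5 × 181.2 = 4621 W
P_in = P_out / η = 4621 / 0.741 = 6236 W
I_L = P_in / (√3·V_L·cosφ) = 6236 / (1.732 × 208 × 0.874) = 19.8 A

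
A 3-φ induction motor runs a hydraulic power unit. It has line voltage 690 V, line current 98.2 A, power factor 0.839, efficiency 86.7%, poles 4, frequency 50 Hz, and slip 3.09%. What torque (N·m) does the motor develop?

561 N·m

P_in = √3·V·I·cosφ = 1.732 × 690 × 98.2 × 0.839 = 98462 W
P_out = η·P_in = 0.867 × 98462 = 85367 W
n_s = 120×50/4 = 1500 rpm; n = 1500×(1−0.0309) = 1454 rpm
ω = 2π×1454/60 = 152.3 rad/s
τ = P_out/ω = 85367/152.3 = 561 N·m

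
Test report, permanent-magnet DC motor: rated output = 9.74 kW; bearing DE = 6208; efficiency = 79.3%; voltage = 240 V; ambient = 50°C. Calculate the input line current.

P_out = 9.74 kW = 9740 W
P_in = P_out / η = 9740 / 0.793 = 12282 W
I = P_in / V = 12282 / 240 = 51.2 A

51.2 A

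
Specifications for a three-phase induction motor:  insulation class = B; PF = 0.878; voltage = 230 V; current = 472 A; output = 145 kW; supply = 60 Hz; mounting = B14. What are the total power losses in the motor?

20.1 kW

P_in = √3·V·I·cosφ = 1.732×230×472×0.878 = 165087 W
P_out = 145000 W
Losses = P_in − P_out = 165087 − 145000 = 20087 W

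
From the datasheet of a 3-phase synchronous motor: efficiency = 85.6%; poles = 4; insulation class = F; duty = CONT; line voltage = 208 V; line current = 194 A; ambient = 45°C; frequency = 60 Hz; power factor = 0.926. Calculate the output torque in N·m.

294 N·m

P_in = √3·V·I·cosφ = 1.732 × 208 × 194 × 0.926 = 64718 W
P_out = η·P_in = 0.856 × 64718 = 55399 W
n = n_s = 120×60/4 = 1800 rpm (synchronous)
ω = 2π×1800/60 = 188.5 rad/s
τ = P_out/ω = 55399/188.5 = 294 N·m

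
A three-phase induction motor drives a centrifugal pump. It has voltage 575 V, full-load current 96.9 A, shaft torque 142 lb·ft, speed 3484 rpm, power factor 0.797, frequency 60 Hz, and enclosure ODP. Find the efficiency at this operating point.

τ = 142 lb·ft × 1.356 = 192.6 N·m
ω = 2π × 3484/60 = 364.8 rad/s; P_out = τω = 192.6 × 364.8 = 70260 W
P_in = √3·V_L·I_L·cosφ = 1.732 × 575 × 96.9 × 0.797 = 76913 W
η = P_out / P_in = 70260 / 76913 = 0.913 = 91.3%

91.3 %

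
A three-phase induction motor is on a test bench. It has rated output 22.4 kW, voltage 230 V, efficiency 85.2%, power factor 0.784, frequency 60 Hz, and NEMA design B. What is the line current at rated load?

84.2 A

P_out = 22.4 kW = 22400 W
P_in = P_out / η = 22400 / 0.852 = 26291 W
I_L = P_in / (√3·V_L·cosφ) = 26291 / (1.732 × 230 × 0.784) = 84.2 A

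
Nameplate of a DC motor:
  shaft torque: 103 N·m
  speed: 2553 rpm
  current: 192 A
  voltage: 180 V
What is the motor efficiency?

79.7 %

ω = 2π × 2553/60 = 267.3 rad/s; P_out = τω = 103 × 267.3 = 27532 W
P_in = V·I = 180 × 192 = 34560 W
η = P_out / P_in = 27532 / 34560 = 0.797 = 79.7%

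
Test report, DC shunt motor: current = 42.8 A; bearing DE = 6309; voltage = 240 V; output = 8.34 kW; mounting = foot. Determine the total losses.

1.93 kW

P_in = V·I = 240×42.8 = 10272 W
P_out = 8340 W
Losses = P_in − P_out = 10272 − 8340 = 1932 W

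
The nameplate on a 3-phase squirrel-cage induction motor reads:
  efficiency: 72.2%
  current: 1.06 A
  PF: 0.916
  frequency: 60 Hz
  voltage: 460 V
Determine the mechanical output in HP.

0.749 HP

P_in = √3·V·I·cosφ = 1.732 × 460 × 1.06 × 0.916 = 774 W
P_out = η·P_in = 0.722 × 774 = 559 W
= 559/746 = 0.749 HP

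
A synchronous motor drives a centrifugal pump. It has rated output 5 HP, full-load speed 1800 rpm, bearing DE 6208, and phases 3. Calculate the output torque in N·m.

P_out = 5 × 746 = 3730 W
ω = 2π × 1800/60 = 188.5 rad/s
τ = P_out/ω = 3730/188.5 = 19.8 N·m

19.8 N·m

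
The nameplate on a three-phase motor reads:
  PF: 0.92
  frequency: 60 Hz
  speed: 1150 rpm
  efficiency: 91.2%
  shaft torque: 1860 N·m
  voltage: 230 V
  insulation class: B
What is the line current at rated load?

670 A

ω = 2π×1150/60 = 120.4 rad/s; P_out = τω = 1860 × 120.4 = 223944 W
P_in = P_out / η = 223944 / 0.912 = 245553 W
I_L = P_in / (√3·V_L·cosφ) = 245553 / (1.732 × 230 × 0.92) = 670 A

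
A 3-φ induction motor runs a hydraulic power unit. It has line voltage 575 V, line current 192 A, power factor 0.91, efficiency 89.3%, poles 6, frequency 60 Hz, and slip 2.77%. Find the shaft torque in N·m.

P_in = √3·V·I·cosφ = 1.732 × 575 × 192 × 0.91 = 174004 W
P_out = η·P_in = 0.893 × 174004 = 155386 W
n_s = 120×60/6 = 1200 rpm; n = 1200×(1−0.0277) = 1167 rpm
ω = 2π×1167/60 = 122.2 rad/s
τ = P_out/ω = 155386/122.2 = 1270 N·m

1270 N·m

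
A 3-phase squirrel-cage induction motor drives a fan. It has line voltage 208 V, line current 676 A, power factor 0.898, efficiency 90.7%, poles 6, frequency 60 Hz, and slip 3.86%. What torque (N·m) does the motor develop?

1640 N·m

P_in = √3·V·I·cosφ = 1.732 × 208 × 676 × 0.898 = 218693 W
P_out = η·P_in = 0.907 × 218693 = 198355 W
n_s = 120×60/6 = 1200 rpm; n = 1200×(1−0.0386) = 1154 rpm
ω = 2π×1154/60 = 120.8 rad/s
τ = P_out/ω = 198355/120.8 = 1640 N·m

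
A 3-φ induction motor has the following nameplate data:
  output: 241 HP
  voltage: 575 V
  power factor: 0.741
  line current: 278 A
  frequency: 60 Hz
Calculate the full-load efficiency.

87.6 %

P_out = 241 × 746 = 179786 W
P_in = √3·V_L·I_L·cosφ = 1.732 × 575 × 278 × 0.741 = 205153 W
η = P_out / P_in = 179786 / 205153 = 0.876 = 87.6%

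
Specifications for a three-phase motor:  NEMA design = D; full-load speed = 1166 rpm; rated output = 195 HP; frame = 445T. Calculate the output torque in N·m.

1190 N·m

P_out = 195 × 746 = 145470 W
ω = 2π × 1166/60 = 122.1 rad/s
τ = P_out/ω = 145470/122.1 = 1190 N·m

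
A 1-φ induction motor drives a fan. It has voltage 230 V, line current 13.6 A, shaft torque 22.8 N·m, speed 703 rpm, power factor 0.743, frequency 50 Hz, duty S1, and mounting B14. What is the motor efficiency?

ω = 2π × 703/60 = 73.62 rad/s; P_out = τω = 22.8 × 73.62 = 1679 W
P_in = V·I·cosφ = 230 × 13.6 × 0.743 = 2324 W
η = P_out / P_in = 1679 / 2324 = 0.722 = 72.2%

72.2 %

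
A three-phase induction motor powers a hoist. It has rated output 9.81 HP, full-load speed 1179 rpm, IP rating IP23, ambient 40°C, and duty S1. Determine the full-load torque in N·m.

59.3 N·m

P_out = 9.81 × 746 = 7318 W
ω = 2π × 1179/60 = 123.5 rad/s
τ = P_out/ω = 7318/123.5 = 59.3 N·m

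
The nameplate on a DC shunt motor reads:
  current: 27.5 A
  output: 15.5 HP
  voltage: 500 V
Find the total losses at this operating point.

P_in = V·I = 500×27.5 = 13750 W
P_out = 15.5×746 = 11563 W
Losses = P_in − P_out = 13750 − 11563 = 2187 W

2190 W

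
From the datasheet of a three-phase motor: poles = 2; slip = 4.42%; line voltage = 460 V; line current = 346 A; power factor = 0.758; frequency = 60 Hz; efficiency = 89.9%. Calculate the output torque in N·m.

P_in = √3·V·I·cosφ = 1.732 × 460 × 346 × 0.758 = 208954 W
P_out = η·P_in = 0.899 × 208954 = 187850 W
n_s = 120×60/2 = 3600 rpm; n = 3600×(1−0.0442) = 3441 rpm
ω = 2π×3441/60 = 360.3 rad/s
τ = P_out/ω = 187850/360.3 = 521 N·m

521 N·m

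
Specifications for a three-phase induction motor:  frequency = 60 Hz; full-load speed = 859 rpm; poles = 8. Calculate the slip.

4.56 %

n_s = 120f/p = 120×60/8 = 900 rpm
s = (n_s − n)/n_s = (900 − 859)/900 = 0.0456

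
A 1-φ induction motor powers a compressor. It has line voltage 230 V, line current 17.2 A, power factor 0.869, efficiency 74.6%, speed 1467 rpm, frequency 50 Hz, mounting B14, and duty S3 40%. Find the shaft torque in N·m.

16.7 N·m

P_in = V·I·cosφ = 230 × 17.2 × 0.869 = 3438 W
P_out = η·P_in = 0.746 × 3438 = 2565 W
n = 1467 rpm
ω = 2π×1467/60 = 153.6 rad/s
τ = P_out/ω = 2565/153.6 = 16.7 N·m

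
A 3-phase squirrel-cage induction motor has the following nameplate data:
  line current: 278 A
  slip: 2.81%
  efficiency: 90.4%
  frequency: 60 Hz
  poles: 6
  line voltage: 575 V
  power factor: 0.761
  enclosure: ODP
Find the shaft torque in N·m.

1560 N·m

P_in = √3·V·I·cosφ = 1.732 × 575 × 278 × 0.761 = 210691 W
P_out = η·P_in = 0.904 × 210691 = 190465 W
n_s = 120×60/6 = 1200 rpm; n = 1200×(1−0.0281) = 1166 rpm
ω = 2π×1166/60 = 122.1 rad/s
τ = P_out/ω = 190465/122.1 = 1560 N·m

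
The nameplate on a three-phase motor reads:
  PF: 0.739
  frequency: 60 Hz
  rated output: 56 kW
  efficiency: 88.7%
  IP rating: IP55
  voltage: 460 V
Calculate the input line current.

107 A

P_out = 56 kW = 56000 W
P_in = P_out / η = 56000 / 0.887 = 63134 W
I_L = P_in / (√3·V_L·cosφ) = 63134 / (1.732 × 460 × 0.739) = 107 A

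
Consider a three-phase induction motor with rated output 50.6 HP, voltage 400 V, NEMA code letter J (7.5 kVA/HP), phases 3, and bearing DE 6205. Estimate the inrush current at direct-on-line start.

548 A

S_LR = 7.5 × 50.6 = 379.5 kVA
I_LR = S_LR/(√3·V_L) = 379500/(1.732×400) = 548 A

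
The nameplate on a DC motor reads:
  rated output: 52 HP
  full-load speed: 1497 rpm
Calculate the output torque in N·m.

247 N·m

P_out = 52 × 746 = 38792 W
ω = 2π × 1497/60 = 156.8 rad/s
τ = P_out/ω = 38792/156.8 = 247 N·m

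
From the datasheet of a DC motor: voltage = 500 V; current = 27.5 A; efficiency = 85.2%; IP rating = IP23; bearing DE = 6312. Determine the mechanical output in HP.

15.7 HP

P_in = V·I = 500 × 27.5 = 13750 W
P_out = η·P_in = 0.852 × 13750 = 11715 W
= 11715/746 = 15.7 HP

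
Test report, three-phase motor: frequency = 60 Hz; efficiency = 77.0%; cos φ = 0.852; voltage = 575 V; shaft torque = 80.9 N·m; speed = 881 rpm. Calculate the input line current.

ω = 2π×881/60 = 92.26 rad/s; P_out = τω = 80.9 × 92.26 = 7464 W
P_in = P_out / η = 7464 / 0.770 = 9694 W
I_L = P_in / (√3·V_L·cosφ) = 9694 / (1.732 × 575 × 0.852) = 11.4 A

11.4 A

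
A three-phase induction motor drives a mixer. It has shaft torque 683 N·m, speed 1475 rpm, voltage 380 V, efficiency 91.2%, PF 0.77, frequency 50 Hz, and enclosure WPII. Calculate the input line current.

ω = 2π×1475/60 = 154.5 rad/s; P_out = τω = 683 × 154.5 = 105524 W
P_in = P_out / η = 105524 / 0.912 = 115706 W
I_L = P_in / (√3·V_L·cosφ) = 115706 / (1.732 × 380 × 0.77) = 228 A

228 A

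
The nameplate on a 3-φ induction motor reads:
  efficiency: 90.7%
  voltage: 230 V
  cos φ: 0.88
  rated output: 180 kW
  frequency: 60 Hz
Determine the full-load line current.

566 A

P_out = 180 kW = 180000 W
P_in = P_out / η = 180000 / 0.907 = 198456 W
I_L = P_in / (√3·V_L·cosφ) = 198456 / (1.732 × 230 × 0.88) = 566 A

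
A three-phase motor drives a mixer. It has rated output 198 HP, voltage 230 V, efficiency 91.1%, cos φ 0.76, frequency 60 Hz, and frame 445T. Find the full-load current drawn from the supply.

P_out = 198 × 746 = 147708 W
P_in = P_out / η = 147708 / 0.911 = 162138 W
I_L = P_in / (√3·V_L·cosφ) = 162138 / (1.732 × 230 × 0.76) = 536 A

536 A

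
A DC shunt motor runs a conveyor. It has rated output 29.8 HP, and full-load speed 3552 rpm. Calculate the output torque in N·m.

P_out = 29.8 × 746 = 22231 W
ω = 2π × 3552/60 = 372 rad/s
τ = P_out/ω = 22231/372 = 59.8 N·m

59.8 N·m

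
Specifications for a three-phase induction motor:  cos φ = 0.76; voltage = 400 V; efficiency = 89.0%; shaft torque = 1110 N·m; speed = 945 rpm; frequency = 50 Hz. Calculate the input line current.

234 A

ω = 2π×945/60 = 98.96 rad/s; P_out = τω = 1110 × 98.96 = 109846 W
P_in = P_out / η = 109846 / 0.890 = 123422 W
I_L = P_in / (√3·V_L·cosφ) = 123422 / (1.732 × 400 × 0.76) = 234 A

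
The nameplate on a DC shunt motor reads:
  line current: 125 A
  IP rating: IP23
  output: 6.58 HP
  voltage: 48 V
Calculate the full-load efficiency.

P_out = 6.58 × 746 = 4909 W
P_in = V·I = 48 × 125 = 6000 W
η = P_out / P_in = 4909 / 6000 = 0.818 = 81.8%

81.8 %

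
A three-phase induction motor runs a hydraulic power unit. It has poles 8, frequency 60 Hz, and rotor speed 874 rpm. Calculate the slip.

n_s = 120f/p = 120×60/8 = 900 rpm
s = (n_s − n)/n_s = (900 − 874)/900 = 0.0289

2.89 %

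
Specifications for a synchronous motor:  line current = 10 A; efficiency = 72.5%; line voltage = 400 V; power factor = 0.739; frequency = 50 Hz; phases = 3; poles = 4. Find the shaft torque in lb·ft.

17.4 lb·ft

P_in = √3·V·I·cosφ = 1.732 × 400 × 10 × 0.739 = 5120 W
P_out = η·P_in = 0.725 × 5120 = 3712 W
n = n_s = 120×50/4 = 1500 rpm (synchronous)
ω = 2π×1500/60 = 157.1 rad/s
τ = P_out/ω = 3712/157.1 = 23.63 N·m
In lb·ft: 23.63/1.356 = 17.4 lb·ft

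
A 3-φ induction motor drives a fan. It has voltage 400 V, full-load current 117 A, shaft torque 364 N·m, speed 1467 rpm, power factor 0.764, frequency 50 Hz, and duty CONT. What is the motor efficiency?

ω = 2π × 1467/60 = 153.6 rad/s; P_out = τω = 364 × 153.6 = 55910 W
P_in = √3·V_L·I_L·cosφ = 1.732 × 400 × 117 × 0.764 = 61928 W
η = P_out / P_in = 55910 / 61928 = 0.903 = 90.3%

90.3 %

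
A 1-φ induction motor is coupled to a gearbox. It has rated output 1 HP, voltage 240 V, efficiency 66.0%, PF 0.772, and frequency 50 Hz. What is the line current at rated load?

P_out = 1 × 746 = 746 W
P_in = P_out / η = 746 / 0.660 = 1130 W
I = P_in / (V·cosφ) = 1130 / (240 × 0.772) = 6.1 A

6.1 A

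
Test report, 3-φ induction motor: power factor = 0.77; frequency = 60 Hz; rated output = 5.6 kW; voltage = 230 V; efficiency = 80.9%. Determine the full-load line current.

P_out = 5.6 kW = 5600 W
P_in = P_out / η = 5600 / 0.809 = 6922 W
I_L = P_in / (√3·V_L·cosφ) = 6922 / (1.732 × 230 × 0.77) = 22.6 A

22.6 A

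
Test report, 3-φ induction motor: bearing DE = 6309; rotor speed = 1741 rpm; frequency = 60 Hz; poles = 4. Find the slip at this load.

n_s = 120f/p = 120×60/4 = 1800 rpm
s = (n_s − n)/n_s = (1800 − 1741)/1800 = 0.0328

3.28 %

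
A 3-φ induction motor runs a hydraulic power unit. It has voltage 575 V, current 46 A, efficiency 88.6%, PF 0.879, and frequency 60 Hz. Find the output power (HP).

P_in = √3·V·I·cosφ = 1.732 × 575 × 46 × 0.879 = 40268 W
P_out = η·P_in = 0.886 × 40268 = 35677 W
= 35677/746 = 47.8 HP

47.8 HP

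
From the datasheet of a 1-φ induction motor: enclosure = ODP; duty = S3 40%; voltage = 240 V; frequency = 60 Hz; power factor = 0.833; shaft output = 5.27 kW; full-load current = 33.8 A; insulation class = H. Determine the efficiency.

P_out = 5.27 kW = 5270 W
P_in = V·I·cosφ = 240 × 33.8 × 0.833 = 6757 W
η = P_out / P_in = 5270 / 6757 = 0.780 = 78.0%

78.0 %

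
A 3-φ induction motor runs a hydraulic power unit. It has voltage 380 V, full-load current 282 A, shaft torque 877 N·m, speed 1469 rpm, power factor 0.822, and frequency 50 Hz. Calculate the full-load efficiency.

88.4 %

ω = 2π × 1469/60 = 153.8 rad/s; P_out = τω = 877 × 153.8 = 134883 W
P_in = √3·V_L·I_L·cosφ = 1.732 × 380 × 282 × 0.822 = 152564 W
η = P_out / P_in = 134883 / 152564 = 0.884 = 88.4%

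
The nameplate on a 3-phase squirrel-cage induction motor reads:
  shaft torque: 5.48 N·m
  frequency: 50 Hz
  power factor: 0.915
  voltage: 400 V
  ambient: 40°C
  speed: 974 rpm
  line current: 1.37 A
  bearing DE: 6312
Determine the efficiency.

64.4 %

ω = 2π × 974/60 = 102 rad/s; P_out = τω = 5.48 × 102 = 559 W
P_in = √3·V_L·I_L·cosφ = 1.732 × 400 × 1.37 × 0.915 = 868 W
η = P_out / P_in = 559 / 868 = 0.644 = 64.4%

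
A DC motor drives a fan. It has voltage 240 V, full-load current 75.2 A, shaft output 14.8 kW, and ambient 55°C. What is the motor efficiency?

P_out = 14.8 kW = 14800 W
P_in = V·I = 240 × 75.2 = 18048 W
η = P_out / P_in = 14800 / 18048 = 0.820 = 82.0%

82.0 %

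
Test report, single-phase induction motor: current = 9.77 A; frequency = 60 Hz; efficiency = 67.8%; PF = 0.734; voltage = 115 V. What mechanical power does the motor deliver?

P_in = V·I·cosφ = 115 × 9.77 × 0.734 = 825 W
P_out = η·P_in = 0.678 × 825 = 559 W

0.559 kW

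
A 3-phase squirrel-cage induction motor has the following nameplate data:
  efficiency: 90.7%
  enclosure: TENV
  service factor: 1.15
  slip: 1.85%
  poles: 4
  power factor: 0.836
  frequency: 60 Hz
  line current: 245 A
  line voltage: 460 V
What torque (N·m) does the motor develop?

P_in = √3·V·I·cosφ = 1.732 × 460 × 245 × 0.836 = 163184 W
P_out = η·P_in = 0.907 × 163184 = 148008 W
n_s = 120×60/4 = 1800 rpm; n = 1800×(1−0.0185) = 1767 rpm
ω = 2π×1767/60 = 185 rad/s
τ = P_out/ω = 148008/185 = 800 N·m

800 N·m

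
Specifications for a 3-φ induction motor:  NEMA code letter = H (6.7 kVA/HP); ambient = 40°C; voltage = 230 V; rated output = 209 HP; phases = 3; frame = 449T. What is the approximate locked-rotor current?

S_LR = 6.7 × 209 = 1400.3 kVA
I_LR = S_LR/(√3·V_L) = 1400300/(1.732×230) = 3520 A

3520 A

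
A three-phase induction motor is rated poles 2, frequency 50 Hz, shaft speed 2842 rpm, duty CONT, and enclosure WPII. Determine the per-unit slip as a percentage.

n_s = 120f/p = 120×50/2 = 3000 rpm
s = (n_s − n)/n_s = (3000 − 2842)/3000 = 0.0527

5.27 %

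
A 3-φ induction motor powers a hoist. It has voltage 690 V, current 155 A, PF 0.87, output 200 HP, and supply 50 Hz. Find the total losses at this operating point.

12 kW

P_in = √3·V·I·cosφ = 1.732×690×155×0.87 = 161157 W
P_out = 200×746 = 149200 W
Losses = P_in − P_out = 161157 − 149200 = 11957 W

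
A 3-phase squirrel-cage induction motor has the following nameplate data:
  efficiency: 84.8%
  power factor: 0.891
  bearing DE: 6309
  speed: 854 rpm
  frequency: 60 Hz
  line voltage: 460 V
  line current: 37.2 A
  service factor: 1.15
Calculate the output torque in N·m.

250 N·m

P_in = √3·V·I·cosφ = 1.732 × 460 × 37.2 × 0.891 = 26407 W
P_out = η·P_in = 0.848 × 26407 = 22393 W
n = 854 rpm
ω = 2π×854/60 = 89.43 rad/s
τ = P_out/ω = 22393/89.43 = 250 N·m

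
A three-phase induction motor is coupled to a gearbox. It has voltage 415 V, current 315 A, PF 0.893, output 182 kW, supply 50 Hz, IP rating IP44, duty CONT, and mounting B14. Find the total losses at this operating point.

P_in = √3·V·I·cosφ = 1.732×415×315×0.893 = 202189 W
P_out = 182000 W
Losses = P_in − P_out = 202189 − 182000 = 20189 W

20.2 kW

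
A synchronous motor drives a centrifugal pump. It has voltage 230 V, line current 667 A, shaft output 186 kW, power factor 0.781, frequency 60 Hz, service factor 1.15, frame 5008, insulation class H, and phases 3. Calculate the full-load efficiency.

89.6 %

P_out = 186 kW = 186000 W
P_in = √3·V_L·I_L·cosφ = 1.732 × 230 × 667 × 0.781 = 207516 W
η = P_out / P_in = 186000 / 207516 = 0.896 = 89.6%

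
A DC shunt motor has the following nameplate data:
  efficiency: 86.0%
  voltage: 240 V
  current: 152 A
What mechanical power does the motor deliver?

P_in = V·I = 240 × 152 = 36480 W
P_out = η·P_in = 0.86 × 36480 = 31373 W

31.4 kW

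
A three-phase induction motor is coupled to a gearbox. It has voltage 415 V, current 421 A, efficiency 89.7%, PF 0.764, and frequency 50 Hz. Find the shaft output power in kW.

P_in = √3·V·I·cosφ = 1.732 × 415 × 421 × 0.764 = 231191 W
P_out = η·P_in = 0.897 × 231191 = 207378 W

207 kW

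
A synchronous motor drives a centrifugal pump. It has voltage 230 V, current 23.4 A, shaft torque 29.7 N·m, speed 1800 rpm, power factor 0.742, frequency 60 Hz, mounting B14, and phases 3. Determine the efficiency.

80.9 %

ω = 2π × 1800/60 = 188.5 rad/s; P_out = τω = 29.7 × 188.5 = 5598 W
P_in = √3·V_L·I_L·cosφ = 1.732 × 230 × 23.4 × 0.742 = 6917 W
η = P_out / P_in = 5598 / 6917 = 0.809 = 80.9%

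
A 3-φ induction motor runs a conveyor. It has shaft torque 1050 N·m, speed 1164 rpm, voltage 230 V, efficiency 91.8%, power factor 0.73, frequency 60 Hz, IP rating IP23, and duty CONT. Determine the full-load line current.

479 A

ω = 2π×1164/60 = 121.9 rad/s; P_out = τω = 1050 × 121.9 = 127995 W
P_in = P_out / η = 127995 / 0.918 = 139428 W
I_L = P_in / (√3·V_L·cosφ) = 139428 / (1.732 × 230 × 0.73) = 479 A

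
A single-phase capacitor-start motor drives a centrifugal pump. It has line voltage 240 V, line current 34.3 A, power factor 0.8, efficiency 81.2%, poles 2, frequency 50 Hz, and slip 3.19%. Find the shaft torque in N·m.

P_in = V·I·cosφ = 240 × 34.3 × 0.8 = 6586 W
P_out = η·P_in = 0.812 × 6586 = 5348 W
n_s = 120×50/2 = 3000 rpm; n = 3000×(1−0.0319) = 2904 rpm
ω = 2π×2904/60 = 304.1 rad/s
τ = P_out/ω = 5348/304.1 = 17.6 N·m

17.6 N·m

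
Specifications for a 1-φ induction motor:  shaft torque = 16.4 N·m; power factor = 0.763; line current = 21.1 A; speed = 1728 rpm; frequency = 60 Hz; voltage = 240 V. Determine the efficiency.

ω = 2π × 1728/60 = 181 rad/s; P_out = τω = 16.4 × 181 = 2968 W
P_in = V·I·cosφ = 240 × 21.1 × 0.763 = 3864 W
η = P_out / P_in = 2968 / 3864 = 0.768 = 76.8%

76.8 %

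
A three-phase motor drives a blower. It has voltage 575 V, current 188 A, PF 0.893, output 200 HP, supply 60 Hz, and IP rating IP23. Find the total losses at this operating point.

P_in = √3·V·I·cosφ = 1.732×575×188×0.893 = 167196 W
P_out = 200×746 = 149200 W
Losses = P_in − P_out = 167196 − 149200 = 17996 W

18000 W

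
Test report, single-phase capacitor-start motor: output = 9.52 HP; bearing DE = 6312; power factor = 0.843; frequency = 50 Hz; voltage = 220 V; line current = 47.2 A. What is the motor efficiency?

P_out = 9.52 × 746 = 7102 W
P_in = V·I·cosφ = 220 × 47.2 × 0.843 = 8754 W
η = P_out / P_in = 7102 / 8754 = 0.811 = 81.1%

81.1 %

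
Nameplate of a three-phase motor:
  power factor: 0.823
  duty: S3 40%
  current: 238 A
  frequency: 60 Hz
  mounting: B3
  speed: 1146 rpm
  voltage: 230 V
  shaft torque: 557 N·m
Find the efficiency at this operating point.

85.7 %

ω = 2π × 1146/60 = 120 rad/s; P_out = τω = 557 × 120 = 66840 W
P_in = √3·V_L·I_L·cosφ = 1.732 × 230 × 238 × 0.823 = 78028 W
η = P_out / P_in = 66840 / 78028 = 0.857 = 85.7%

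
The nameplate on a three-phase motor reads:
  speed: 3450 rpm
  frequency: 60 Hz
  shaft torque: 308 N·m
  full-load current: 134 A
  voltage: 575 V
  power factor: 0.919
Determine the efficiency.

ω = 2π × 3450/60 = 361.3 rad/s; P_out = τω = 308 × 361.3 = 111280 W
P_in = √3·V_L·I_L·cosφ = 1.732 × 575 × 134 × 0.919 = 122641 W
η = P_out / P_in = 111280 / 122641 = 0.907 = 90.7%

90.7 %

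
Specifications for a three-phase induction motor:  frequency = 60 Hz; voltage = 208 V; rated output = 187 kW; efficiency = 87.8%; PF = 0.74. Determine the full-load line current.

P_out = 187 kW = 187000 W
P_in = P_out / η = 187000 / 0.878 = 212984 W
I_L = P_in / (√3·V_L·cosφ) = 212984 / (1.732 × 208 × 0.74) = 799 A

799 A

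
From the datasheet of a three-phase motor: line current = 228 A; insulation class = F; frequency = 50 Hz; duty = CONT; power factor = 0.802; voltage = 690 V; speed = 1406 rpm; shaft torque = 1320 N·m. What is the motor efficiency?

ω = 2π × 1406/60 = 147.2 rad/s; P_out = τω = 1320 × 147.2 = 194304 W
P_in = √3·V_L·I_L·cosφ = 1.732 × 690 × 228 × 0.802 = 218528 W
η = P_out / P_in = 194304 / 218528 = 0.889 = 88.9%

88.9 %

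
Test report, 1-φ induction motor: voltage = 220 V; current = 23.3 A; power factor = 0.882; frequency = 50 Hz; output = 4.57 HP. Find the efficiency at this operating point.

P_out = 4.57 × 746 = 3409 W
P_in = V·I·cosφ = 220 × 23.3 × 0.882 = 4521 W
η = P_out / P_in = 3409 / 4521 = 0.754 = 75.4%

75.4 %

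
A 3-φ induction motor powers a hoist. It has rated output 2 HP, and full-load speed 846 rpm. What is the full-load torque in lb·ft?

P_out = 2 × 746 = 1492 W
ω = 2π × 846/60 = 88.59 rad/s
τ = P_out/ω = 1492/88.59 = 16.84 N·m
In lb·ft: 16.84/1.356 = 12.4 lb·ft

12.4 lb·ft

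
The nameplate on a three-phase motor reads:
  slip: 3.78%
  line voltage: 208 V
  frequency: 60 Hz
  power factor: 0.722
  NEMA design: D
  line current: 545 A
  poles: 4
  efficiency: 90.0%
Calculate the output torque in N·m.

703 N·m

P_in = √3·V·I·cosφ = 1.732 × 208 × 545 × 0.722 = 141757 W
P_out = η·P_in = 0.9 × 141757 = 127581 W
n_s = 120×60/4 = 1800 rpm; n = 1800×(1−0.0378) = 1732 rpm
ω = 2π×1732/60 = 181.4 rad/s
τ = P_out/ω = 127581/181.4 = 703 N·m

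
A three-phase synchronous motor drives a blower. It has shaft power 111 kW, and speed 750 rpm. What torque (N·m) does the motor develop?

1410 N·m

ω = 2π × 750/60 = 78.54 rad/s
τ = P/ω = 111000/78.54 = 1410 N·m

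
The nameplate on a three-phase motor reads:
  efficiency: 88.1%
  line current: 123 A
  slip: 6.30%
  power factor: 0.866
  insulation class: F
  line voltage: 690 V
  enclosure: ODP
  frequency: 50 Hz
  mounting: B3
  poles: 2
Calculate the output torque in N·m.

381 N·m

P_in = √3·V·I·cosφ = 1.732 × 690 × 123 × 0.866 = 127298 W
P_out = η·P_in = 0.881 × 127298 = 112150 W
n_s = 120×50/2 = 3000 rpm; n = 3000×(1−0.063) = 2811 rpm
ω = 2π×2811/60 = 294.4 rad/s
τ = P_out/ω = 112150/294.4 = 381 N·m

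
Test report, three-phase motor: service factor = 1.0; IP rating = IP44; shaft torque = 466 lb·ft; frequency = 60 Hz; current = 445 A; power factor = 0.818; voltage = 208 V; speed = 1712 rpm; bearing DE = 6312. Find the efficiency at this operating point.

τ = 466 lb·ft × 1.356 = 631.9 N·m
ω = 2π × 1712/60 = 179.3 rad/s; P_out = τω = 631.9 × 179.3 = 113300 W
P_in = √3·V_L·I_L·cosφ = 1.732 × 208 × 445 × 0.818 = 131137 W
η = P_out / P_in = 113300 / 131137 = 0.864 = 86.4%

86.4 %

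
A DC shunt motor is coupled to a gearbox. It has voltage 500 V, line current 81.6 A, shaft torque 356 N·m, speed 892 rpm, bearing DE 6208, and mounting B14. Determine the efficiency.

ω = 2π × 892/60 = 93.41 rad/s; P_out = τω = 356 × 93.41 = 33254 W
P_in = V·I = 500 × 81.6 = 40800 W
η = P_out / P_in = 33254 / 40800 = 0.815 = 81.5%

81.5 %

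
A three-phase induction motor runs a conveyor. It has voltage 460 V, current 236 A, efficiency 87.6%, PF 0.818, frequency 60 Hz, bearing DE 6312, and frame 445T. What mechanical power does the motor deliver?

135 kW

P_in = √3·V·I·cosφ = 1.732 × 460 × 236 × 0.818 = 153805 W
P_out = η·P_in = 0.876 × 153805 = 134733 W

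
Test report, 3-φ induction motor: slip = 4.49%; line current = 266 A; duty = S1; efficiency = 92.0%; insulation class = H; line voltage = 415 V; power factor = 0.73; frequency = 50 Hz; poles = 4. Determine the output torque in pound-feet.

P_in = √3·V·I·cosφ = 1.732 × 415 × 266 × 0.73 = 139573 W
P_out = η·P_in = 0.92 × 139573 = 128407 W
n_s = 120×50/4 = 1500 rpm; n = 1500×(1−0.0449) = 1433 rpm
ω = 2π×1433/60 = 150.1 rad/s
τ = P_out/ω = 128407/150.1 = 855.5 N·m
In lb·ft: 855.5/1.356 = 631 lb·ft

631 lb·ft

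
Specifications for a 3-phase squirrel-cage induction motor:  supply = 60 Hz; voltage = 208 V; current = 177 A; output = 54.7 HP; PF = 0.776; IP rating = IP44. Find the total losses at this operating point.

P_in = √3·V·I·cosφ = 1.732×208×177×0.776 = 49482 W
P_out = 54.7×746 = 40806 W
Losses = P_in − P_out = 49482 − 40806 = 8676 W

8.68 kW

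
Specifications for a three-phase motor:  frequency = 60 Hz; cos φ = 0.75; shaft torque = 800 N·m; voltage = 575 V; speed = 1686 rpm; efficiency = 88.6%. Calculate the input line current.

ω = 2π×1686/60 = 176.6 rad/s; P_out = τω = 800 × 176.6 = 141280 W
P_in = P_out / η = 141280 / 0.886 = 159458 W
I_L = P_in / (√3·V_L·cosφ) = 159458 / (1.732 × 575 × 0.75) = 213 A

213 A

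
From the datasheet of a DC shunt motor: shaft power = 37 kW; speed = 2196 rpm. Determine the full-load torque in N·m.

ω = 2π × 2196/60 = 230 rad/s
τ = P/ω = 37000/230 = 161 N·m

161 N·m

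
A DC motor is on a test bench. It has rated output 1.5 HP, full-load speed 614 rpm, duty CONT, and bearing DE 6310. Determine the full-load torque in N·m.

17.4 N·m

P_out = 1.5 × 746 = 1119 W
ω = 2π × 614/60 = 64.3 rad/s
τ = P_out/ω = 1119/64.3 = 17.4 N·m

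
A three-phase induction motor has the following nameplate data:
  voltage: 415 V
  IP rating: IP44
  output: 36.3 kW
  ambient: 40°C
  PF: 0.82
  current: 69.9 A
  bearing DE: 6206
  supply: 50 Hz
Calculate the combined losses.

P_in = √3·V·I·cosφ = 1.732×415×69.9×0.82 = 41199 W
P_out = 36300 W
Losses = P_in − P_out = 41199 − 36300 = 4899 W

4.9 kW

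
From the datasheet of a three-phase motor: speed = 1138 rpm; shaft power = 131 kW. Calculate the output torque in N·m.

1100 N·m

ω = 2π × 1138/60 = 119.2 rad/s
τ = P/ω = 131000/119.2 = 1100 N·m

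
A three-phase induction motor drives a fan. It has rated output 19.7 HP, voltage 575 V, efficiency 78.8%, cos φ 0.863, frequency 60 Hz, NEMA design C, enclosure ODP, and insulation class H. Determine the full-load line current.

P_out = 19.7 × 746 = 14696 W
P_in = P_out / η = 14696 / 0.788 = 18650 W
I_L = P_in / (√3·V_L·cosφ) = 18650 / (1.732 × 575 × 0.863) = 21.7 A

21.7 A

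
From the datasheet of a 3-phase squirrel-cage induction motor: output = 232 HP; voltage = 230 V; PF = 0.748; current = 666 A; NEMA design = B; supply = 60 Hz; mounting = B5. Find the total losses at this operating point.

P_in = √3·V·I·cosφ = 1.732×230×666×0.748 = 198450 W
P_out = 232×746 = 173072 W
Losses = P_in − P_out = 198450 − 173072 = 25378 W

25400 W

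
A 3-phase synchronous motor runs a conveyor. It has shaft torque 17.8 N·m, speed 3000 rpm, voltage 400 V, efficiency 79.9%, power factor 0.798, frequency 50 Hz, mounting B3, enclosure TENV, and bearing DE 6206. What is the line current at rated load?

ω = 2π×3000/60 = 314.2 rad/s; P_out = τω = 17.8 × 314.2 = 5593 W
P_in = P_out / η = 5593 / 0.799 = 7000 W
I_L = P_in / (√3·V_L·cosφ) = 7000 / (1.732 × 400 × 0.798) = 12.7 A

12.7 A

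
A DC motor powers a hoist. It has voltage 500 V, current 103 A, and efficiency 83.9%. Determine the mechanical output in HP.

P_in = V·I = 500 × 103 = 51500 W
P_out = η·P_in = 0.839 × 51500 = 43209 W
= 43209/746 = 57.9 HP

57.9 HP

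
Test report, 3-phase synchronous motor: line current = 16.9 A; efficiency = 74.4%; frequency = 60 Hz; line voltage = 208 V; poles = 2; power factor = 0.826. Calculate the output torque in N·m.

9.93 N·m

P_in = √3·V·I·cosφ = 1.732 × 208 × 16.9 × 0.826 = 5029 W
P_out = η·P_in = 0.744 × 5029 = 3742 W
n = n_s = 120×60/2 = 3600 rpm (synchronous)
ω = 2π×3600/60 = 377 rad/s
τ = P_out/ω = 3742/377 = 9.93 N·m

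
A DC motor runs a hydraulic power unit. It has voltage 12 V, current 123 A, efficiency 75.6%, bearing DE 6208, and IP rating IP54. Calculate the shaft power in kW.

1.12 kW

P_in = V·I = 12 × 123 = 1476 W
P_out = η·P_in = 0.756 × 1476 = 1116 W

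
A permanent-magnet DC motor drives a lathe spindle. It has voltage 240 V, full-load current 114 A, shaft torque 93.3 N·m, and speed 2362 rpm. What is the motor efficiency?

84.3 %

ω = 2π × 2362/60 = 247.3 rad/s; P_out = τω = 93.3 × 247.3 = 23073 W
P_in = V·I = 240 × 114 = 27360 W
η = P_out / P_in = 23073 / 27360 = 0.843 = 84.3%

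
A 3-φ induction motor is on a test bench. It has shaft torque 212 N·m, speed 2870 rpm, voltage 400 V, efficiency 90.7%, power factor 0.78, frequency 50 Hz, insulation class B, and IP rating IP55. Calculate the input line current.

130 A

ω = 2π×2870/60 = 300.5 rad/s; P_out = τω = 212 × 300.5 = 63706 W
P_in = P_out / η = 63706 / 0.907 = 70238 W
I_L = P_in / (√3·V_L·cosφ) = 70238 / (1.732 × 400 × 0.78) = 130 A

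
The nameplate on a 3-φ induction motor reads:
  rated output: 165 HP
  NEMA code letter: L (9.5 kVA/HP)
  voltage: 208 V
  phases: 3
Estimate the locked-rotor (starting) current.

4350 A

S_LR = 9.5 × 165 = 1567.5 kVA
I_LR = S_LR/(√3·V_L) = 1567500/(1.732×208) = 4350 A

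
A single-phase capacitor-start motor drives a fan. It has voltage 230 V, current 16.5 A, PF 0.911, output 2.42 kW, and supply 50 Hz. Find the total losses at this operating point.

P_in = V·I·cosφ = 230×16.5×0.911 = 3457 W
P_out = 2420 W
Losses = P_in − P_out = 3457 − 2420 = 1037 W

1.04 kW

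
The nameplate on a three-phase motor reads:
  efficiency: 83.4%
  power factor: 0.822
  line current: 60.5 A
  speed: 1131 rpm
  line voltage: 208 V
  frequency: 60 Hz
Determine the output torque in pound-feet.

P_in = √3·V·I·cosφ = 1.732 × 208 × 60.5 × 0.822 = 17916 W
P_out = η·P_in = 0.834 × 17916 = 14942 W
n = 1131 rpm
ω = 2π×1131/60 = 118.4 rad/s
τ = P_out/ω = 14942/118.4 = 126.2 N·m
In lb·ft: 126.2/1.356 = 93.1 lb·ft

93.1 lb·ft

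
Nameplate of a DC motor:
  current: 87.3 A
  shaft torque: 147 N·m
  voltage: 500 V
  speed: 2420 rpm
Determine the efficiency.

ω = 2π × 2420/60 = 253.4 rad/s; P_out = τω = 147 × 253.4 = 37250 W
P_in = V·I = 500 × 87.3 = 43650 W
η = P_out / P_in = 37250 / 43650 = 0.853 = 85.3%

85.3 %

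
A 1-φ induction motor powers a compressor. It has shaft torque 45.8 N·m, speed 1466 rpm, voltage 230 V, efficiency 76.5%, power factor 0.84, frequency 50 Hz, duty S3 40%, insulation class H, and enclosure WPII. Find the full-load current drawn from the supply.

ω = 2π×1466/60 = 153.5 rad/s; P_out = τω = 45.8 × 153.5 = 7030 W
P_in = P_out / η = 7030 / 0.765 = 9190 W
I = P_in / (V·cosφ) = 9190 / (230 × 0.84) = 47.6 A

47.6 A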